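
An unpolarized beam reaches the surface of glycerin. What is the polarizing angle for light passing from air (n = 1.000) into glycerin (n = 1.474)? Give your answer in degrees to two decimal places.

θ_B ≈ 55.85°

Brewster's condition: tan θ_B = n₂/n₁ = 1.474/1.000 = 1.4740. Taking the arctangent, θ_B = 55.85°.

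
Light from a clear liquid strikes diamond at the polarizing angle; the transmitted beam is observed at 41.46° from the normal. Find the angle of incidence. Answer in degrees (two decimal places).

At Brewster's angle the reflected and refracted rays are perpendicular, so θ_B + θ_t = 90°.
θ_B = 90° − 41.46° = 48.54°.

θ_B ≈ 48.54°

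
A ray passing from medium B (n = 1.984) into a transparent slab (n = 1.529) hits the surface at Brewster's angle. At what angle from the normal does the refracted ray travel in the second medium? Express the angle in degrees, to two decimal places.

θ_t ≈ 52.38°

tan θ_B = n₂/n₁ = 1.529/1.984 = 0.7707, so θ_B = 37.62°.
Since θ_B + θ_t = 90° at Brewster incidence, θ_t = 90° − 37.62° = 52.38°.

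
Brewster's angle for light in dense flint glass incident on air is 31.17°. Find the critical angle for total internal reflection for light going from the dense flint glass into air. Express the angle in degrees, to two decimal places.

θ_c ≈ 37.22°

From Brewster, n₂/n₁ = tan θ_B = tan 31.17° = 0.6049.
Then sin θ_c = n₂/n₁ = 0.6049, so θ_c = arcsin 0.6049 = 37.22°.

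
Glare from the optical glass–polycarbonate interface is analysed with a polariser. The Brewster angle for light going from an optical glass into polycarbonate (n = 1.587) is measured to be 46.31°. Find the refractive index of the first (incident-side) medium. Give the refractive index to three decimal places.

Full polarization of the reflected beam means tan θ_B = n₂/n₁, where n₁ is the incident medium (an optical glass).
n₁ = n₂ / tan θ_B = 1.587 / tan 46.31° = 1.516.

n ≈ 1.516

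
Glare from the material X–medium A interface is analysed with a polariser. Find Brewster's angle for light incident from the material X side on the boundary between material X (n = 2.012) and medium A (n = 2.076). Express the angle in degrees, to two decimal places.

θ_B ≈ 45.90°

Brewster's condition: tan θ_B = n₂/n₁ = 2.076/2.012 = 1.0318.
θ_B = arctan(1.0318) = 45.90°.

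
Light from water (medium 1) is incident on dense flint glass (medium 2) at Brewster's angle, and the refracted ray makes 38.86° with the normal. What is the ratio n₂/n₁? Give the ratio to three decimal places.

θ_B + θ_t = 90°, so θ_B = 90° − 38.86° = 51.14°.
Then n₂/n₁ = tan θ_B = tan 51.14° = 1.241.

n₂/n₁ ≈ 1.241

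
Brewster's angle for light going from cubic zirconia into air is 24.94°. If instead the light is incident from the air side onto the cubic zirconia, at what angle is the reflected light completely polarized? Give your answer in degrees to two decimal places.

θ_B' ≈ 65.06°

tan θ_B' = n₁/n₂ = 1/tan θ_B, so θ_B' = 90° − θ_B.
θ_B' = 90° − 24.94° = 65.06°.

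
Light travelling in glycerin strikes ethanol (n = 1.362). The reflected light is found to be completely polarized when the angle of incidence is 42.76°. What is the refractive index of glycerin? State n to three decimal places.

n ≈ 1.473

Brewster's law: tan θ_B = n₂/n₁ (light incident in glycerin, refracted into ethanol).
n₁ = n₂ / tan θ_B = 1.362 / tan 42.76° = 1.473.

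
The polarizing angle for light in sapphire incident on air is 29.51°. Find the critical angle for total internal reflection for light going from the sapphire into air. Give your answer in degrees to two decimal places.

n₂/n₁ = tan 29.51° = 0.5660; the critical angle satisfies sin θ_c = n₂/n₁.
θ_c = arcsin(0.5660) = 34.47°.

θ_c ≈ 34.47°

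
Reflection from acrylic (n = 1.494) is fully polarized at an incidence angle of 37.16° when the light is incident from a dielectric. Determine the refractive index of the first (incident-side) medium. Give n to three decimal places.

Brewster's law: tan θ_B = n₂/n₁ (light incident in a dielectric, refracted into acrylic).
n₁ = n₂ / tan θ_B = 1.494 / tan 37.16° = 1.971.

n ≈ 1.971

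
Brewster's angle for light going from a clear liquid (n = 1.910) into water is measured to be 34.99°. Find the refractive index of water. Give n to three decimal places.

n ≈ 1.337

Brewster's law: tan θ_B = n₂/n₁ (light incident in a clear liquid, refracted into water).
n₂ = n₁ tan θ_B = 1.910 × tan 34.99° = 1.337.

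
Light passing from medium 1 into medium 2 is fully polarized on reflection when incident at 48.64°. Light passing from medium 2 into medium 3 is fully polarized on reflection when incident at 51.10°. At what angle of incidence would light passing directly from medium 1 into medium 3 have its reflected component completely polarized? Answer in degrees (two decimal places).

tan θ_B(1→2) = n₂/n₁ = tan 48.64° = 1.1359.
tan θ_B(2→3) = n₃/n₂ = tan 51.10° = 1.2393.
Multiplying, n₃/n₁ = 1.1359 × 1.2393 = 1.4077, and θ_B(1→3) = arctan 1.4077 = 54.61°.

θ_B ≈ 54.61°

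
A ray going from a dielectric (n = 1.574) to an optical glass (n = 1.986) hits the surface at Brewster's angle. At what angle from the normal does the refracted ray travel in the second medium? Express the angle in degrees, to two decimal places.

θ_B = arctan(n₂/n₁) = arctan(1.986/1.574) = 51.60°.
Since θ_B + θ_t = 90° at Brewster incidence, θ_t = 90° − 51.60° = 38.40°.

θ_t ≈ 38.40°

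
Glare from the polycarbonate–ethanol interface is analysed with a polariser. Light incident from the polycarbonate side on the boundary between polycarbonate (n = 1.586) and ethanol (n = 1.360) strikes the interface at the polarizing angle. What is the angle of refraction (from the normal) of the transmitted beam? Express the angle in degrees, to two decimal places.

tan θ_B = n₂/n₁ = 1.360/1.586 = 0.8575, so θ_B = 40.61°.
Since θ_B + θ_t = 90° at Brewster incidence, θ_t = 90° − 40.61° = 49.39°.

θ_t ≈ 49.39°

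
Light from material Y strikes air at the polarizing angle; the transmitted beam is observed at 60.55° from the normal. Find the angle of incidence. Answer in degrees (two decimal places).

θ_B ≈ 29.45°

Brewster's condition makes the reflected and refracted beams perpendicular: θ_B + θ_t = 90°.
θ_B = 90° − 60.55° = 29.45°.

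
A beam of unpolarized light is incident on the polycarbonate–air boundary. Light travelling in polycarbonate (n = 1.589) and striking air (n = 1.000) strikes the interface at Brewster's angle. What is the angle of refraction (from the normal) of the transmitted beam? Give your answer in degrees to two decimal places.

First find Brewster's angle: tan θ_B = 1.000/1.589 = 0.6293, giving θ_B = 32.18°.
The refracted ray is perpendicular to the reflected ray, so θ_t = 90° − θ_B = 57.82°.

θ_t ≈ 57.82°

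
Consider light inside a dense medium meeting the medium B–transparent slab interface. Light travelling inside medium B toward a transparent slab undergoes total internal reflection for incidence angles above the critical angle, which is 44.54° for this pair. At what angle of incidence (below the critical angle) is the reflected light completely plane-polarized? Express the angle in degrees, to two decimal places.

At the critical angle sin θ_c = n₂/n₁, giving n₂/n₁ = sin 44.54° = 0.7014.
Then tan θ_B = n₂/n₁ = 0.7014, so θ_B = arctan 0.7014 = 35.05°.

θ_B ≈ 35.05°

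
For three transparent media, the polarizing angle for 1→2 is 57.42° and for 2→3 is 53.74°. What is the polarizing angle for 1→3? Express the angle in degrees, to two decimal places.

tan θ_B(1→2) = n₂/n₁ = tan 57.42° = 1.5649.
tan θ_B(2→3) = n₃/n₂ = tan 53.74° = 1.3633.
Multiplying, n₃/n₁ = 1.5649 × 1.3633 = 2.1334, and θ_B(1→3) = arctan 2.1334 = 64.89°.

θ_B ≈ 64.89°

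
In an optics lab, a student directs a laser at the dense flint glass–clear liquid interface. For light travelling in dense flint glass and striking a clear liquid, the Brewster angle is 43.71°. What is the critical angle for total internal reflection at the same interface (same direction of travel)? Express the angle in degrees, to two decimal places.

θ_c ≈ 72.93°

From Brewster, n₂/n₁ = tan θ_B = tan 43.71° = 0.9560.
Then sin θ_c = n₂/n₁ = 0.9560, so θ_c = arcsin 0.9560 = 72.93°.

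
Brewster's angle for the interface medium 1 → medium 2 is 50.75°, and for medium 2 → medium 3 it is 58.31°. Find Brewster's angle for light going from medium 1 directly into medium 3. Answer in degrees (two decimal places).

tan θ_B(1→2) = n₂/n₁ = tan 50.75° = 1.2239.
tan θ_B(2→3) = n₃/n₂ = tan 58.31° = 1.6198.
So n₃/n₁ = (n₂/n₁)(n₃/n₂) = 1.2239 × 1.6198 = 1.9825.
θ_B(1→3) = arctan(1.9825) = 63.23°.

θ_B ≈ 63.23°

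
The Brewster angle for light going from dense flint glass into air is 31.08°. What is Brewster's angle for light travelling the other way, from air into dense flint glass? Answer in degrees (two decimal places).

The two Brewster angles are complementary: θ_B' = 90° − θ_B = 90° − 31.08° = 58.92°.

θ_B' ≈ 58.92°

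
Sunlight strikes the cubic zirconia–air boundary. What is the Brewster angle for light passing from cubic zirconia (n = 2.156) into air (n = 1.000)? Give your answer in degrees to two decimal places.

θ_B ≈ 24.88°

Brewster's condition: tan θ_B = n₂/n₁ = 1.000/2.156 = 0.4638.
θ_B = arctan(0.4638) = 24.88°.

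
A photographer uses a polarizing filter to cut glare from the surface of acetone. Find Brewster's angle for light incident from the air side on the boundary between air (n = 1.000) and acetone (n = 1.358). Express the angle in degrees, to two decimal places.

Here n₂/n₁ = 1.358/1.000 = 1.3580, and Brewster's law gives tan θ_B = n₂/n₁.
So θ_B = arctan 1.3580 = 53.63°.

θ_B ≈ 53.63°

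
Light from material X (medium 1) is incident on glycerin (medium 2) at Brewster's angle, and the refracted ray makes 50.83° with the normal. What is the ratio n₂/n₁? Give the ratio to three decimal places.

n₂/n₁ ≈ 0.815

θ_B + θ_t = 90°, so θ_B = 90° − 50.83° = 39.17°.
tan θ_B = n₂/n₁, so n₂/n₁ = tan 39.17° = 0.815.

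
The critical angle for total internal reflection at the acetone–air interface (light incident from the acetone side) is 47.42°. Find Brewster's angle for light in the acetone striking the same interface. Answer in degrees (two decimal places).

θ_B ≈ 36.37°

sin θ_c = n₂/n₁, so n₂/n₁ = sin 47.42° = 0.7363.
Brewster: tan θ_B = n₂/n₁ = 0.7363.
θ_B = arctan(0.7363) = 36.37°.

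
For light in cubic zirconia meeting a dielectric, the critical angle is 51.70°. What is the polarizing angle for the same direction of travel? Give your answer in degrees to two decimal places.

θ_B ≈ 38.12°

sin θ_c = n₂/n₁, so n₂/n₁ = sin 51.70° = 0.7848.
Brewster: tan θ_B = n₂/n₁ = 0.7848.
θ_B = arctan(0.7848) = 38.12°.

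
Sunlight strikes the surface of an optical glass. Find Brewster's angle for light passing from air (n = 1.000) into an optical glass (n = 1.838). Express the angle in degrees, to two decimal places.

Brewster's condition: tan θ_B = n₂/n₁ = 1.838/1.000 = 1.8380.
So θ_B = arctan 1.8380 = 61.45°.

θ_B ≈ 61.45°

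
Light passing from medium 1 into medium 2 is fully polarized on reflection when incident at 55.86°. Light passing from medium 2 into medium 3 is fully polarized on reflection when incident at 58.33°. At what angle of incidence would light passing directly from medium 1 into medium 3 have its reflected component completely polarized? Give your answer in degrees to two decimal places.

tan θ_B(1→2) = n₂/n₁ = tan 55.86° = 1.4748.
tan θ_B(2→3) = n₃/n₂ = tan 58.33° = 1.6210.
So n₃/n₁ = (n₂/n₁)(n₃/n₂) = 1.4748 × 1.6210 = 2.3907.
θ_B(1→3) = arctan(2.3907) = 67.30°.

θ_B ≈ 67.30°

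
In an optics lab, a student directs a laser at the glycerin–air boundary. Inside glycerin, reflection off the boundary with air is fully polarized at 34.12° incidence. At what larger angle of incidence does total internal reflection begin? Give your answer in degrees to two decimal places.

θ_c ≈ 42.65°

tan θ_B = n₂/n₁ = tan 34.12° = 0.6776.
Total internal reflection: sin θ_c = n₂/n₁ = 0.6776.
θ_c = arcsin(0.6776) = 42.65°.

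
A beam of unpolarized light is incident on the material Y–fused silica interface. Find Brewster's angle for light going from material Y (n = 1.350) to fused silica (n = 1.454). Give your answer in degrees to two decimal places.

θ_B ≈ 47.12°

Here n₂/n₁ = 1.454/1.350 = 1.0770, and Brewster's law gives tan θ_B = n₂/n₁.
θ_B = arctan(1.0770) = 47.12°.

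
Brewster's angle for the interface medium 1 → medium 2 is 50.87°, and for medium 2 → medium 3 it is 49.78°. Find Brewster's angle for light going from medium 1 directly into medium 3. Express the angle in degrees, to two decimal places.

θ_B ≈ 55.47°

tan θ_B(1→2) = n₂/n₁ = tan 50.87° = 1.2292.
tan θ_B(2→3) = n₃/n₂ = tan 49.78° = 1.1825.
So n₃/n₁ = (n₂/n₁)(n₃/n₂) = 1.2292 × 1.1825 = 1.4535.
θ_B(1→3) = arctan(1.4535) = 55.47°.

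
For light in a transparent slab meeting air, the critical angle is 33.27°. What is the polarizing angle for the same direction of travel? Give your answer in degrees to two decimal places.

sin θ_c = n₂/n₁, so n₂/n₁ = sin 33.27° = 0.5486.
Brewster: tan θ_B = n₂/n₁ = 0.5486.
θ_B = arctan(0.5486) = 28.75°.

θ_B ≈ 28.75°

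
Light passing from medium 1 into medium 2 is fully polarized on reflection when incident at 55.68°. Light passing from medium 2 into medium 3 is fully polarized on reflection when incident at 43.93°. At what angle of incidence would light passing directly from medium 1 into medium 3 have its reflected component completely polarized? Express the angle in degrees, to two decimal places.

θ_B ≈ 54.68°

Each Brewster angle gives a ratio: n₂/n₁ = tan 55.68° = 1.4648, n₃/n₂ = tan 43.93° = 0.9633.
So n₃/n₁ = (n₂/n₁)(n₃/n₂) = 1.4648 × 0.9633 = 1.4111.
θ_B(1→3) = arctan(1.4111) = 54.68°.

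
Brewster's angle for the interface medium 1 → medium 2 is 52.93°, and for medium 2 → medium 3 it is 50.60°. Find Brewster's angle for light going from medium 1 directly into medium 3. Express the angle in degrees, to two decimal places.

θ_B ≈ 58.18°

n₂/n₁ = tan 52.93° = 1.3237 and n₃/n₂ = tan 50.60° = 1.2174.
Multiplying, n₃/n₁ = 1.3237 × 1.2174 = 1.6115, and θ_B(1→3) = arctan 1.6115 = 58.18°.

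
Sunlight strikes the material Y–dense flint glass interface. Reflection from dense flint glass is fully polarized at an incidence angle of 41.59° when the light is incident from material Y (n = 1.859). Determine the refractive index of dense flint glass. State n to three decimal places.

Full polarization of the reflected beam means tan θ_B = n₂/n₁, where n₁ is the incident medium (material Y).
n₂ = n₁ tan θ_B = 1.859 × tan 41.59° = 1.650.

n ≈ 1.650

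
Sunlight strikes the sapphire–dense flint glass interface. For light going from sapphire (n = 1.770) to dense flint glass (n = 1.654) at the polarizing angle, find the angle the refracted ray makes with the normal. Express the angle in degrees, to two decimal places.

θ_B = arctan(n₂/n₁) = arctan(1.654/1.770) = 43.06°.
Since θ_B + θ_t = 90° at Brewster incidence, θ_t = 90° − 43.06° = 46.94°.

θ_t ≈ 46.94°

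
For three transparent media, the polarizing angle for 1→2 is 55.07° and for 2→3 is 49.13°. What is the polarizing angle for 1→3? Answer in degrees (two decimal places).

θ_B ≈ 58.85°

Each Brewster angle gives a ratio: n₂/n₁ = tan 55.07° = 1.4319, n₃/n₂ = tan 49.13° = 1.1557.
So n₃/n₁ = (n₂/n₁)(n₃/n₂) = 1.4319 × 1.1557 = 1.6547.
θ_B(1→3) = arctan(1.6547) = 58.85°.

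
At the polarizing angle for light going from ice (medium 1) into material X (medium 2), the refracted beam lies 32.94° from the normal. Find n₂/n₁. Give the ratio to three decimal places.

n₂/n₁ ≈ 1.543

At Brewster incidence θ_B = 90° − θ_t = 90° − 32.94° = 57.06°.
Then n₂/n₁ = tan θ_B = tan 57.06° = 1.543.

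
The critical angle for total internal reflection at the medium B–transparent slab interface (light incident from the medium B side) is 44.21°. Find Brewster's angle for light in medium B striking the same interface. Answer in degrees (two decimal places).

θ_B ≈ 34.89°

At the critical angle sin θ_c = n₂/n₁, giving n₂/n₁ = sin 44.21° = 0.6973.
Then tan θ_B = n₂/n₁ = 0.6973, so θ_B = arctan 0.6973 = 34.89°.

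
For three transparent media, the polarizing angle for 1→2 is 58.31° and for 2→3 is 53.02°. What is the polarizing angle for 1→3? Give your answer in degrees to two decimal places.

θ_B ≈ 65.07°

Each Brewster angle gives a ratio: n₂/n₁ = tan 58.31° = 1.6198, n₃/n₂ = tan 53.02° = 1.3280.
n₃/n₁ = 2.1511. Then tan θ_B(1→3) = n₃/n₁, so θ_B(1→3) = arctan(2.1511) = 65.07°.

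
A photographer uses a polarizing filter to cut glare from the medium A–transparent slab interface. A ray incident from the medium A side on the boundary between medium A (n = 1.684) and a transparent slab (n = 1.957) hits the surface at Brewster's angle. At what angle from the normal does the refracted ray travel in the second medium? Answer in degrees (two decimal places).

θ_B = arctan(n₂/n₁) = arctan(1.957/1.684) = 49.29°.
At Brewster's angle the reflected and refracted rays are perpendicular, so θ_t = 90° − θ_B = 90° − 49.29° = 40.71°.

θ_t ≈ 40.71°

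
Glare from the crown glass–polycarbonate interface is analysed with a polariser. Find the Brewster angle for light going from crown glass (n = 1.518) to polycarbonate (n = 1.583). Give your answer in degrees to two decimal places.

Here n₂/n₁ = 1.583/1.518 = 1.0428, and Brewster's law gives tan θ_B = n₂/n₁.
θ_B = arctan(1.0428) = 46.20°.

θ_B ≈ 46.20°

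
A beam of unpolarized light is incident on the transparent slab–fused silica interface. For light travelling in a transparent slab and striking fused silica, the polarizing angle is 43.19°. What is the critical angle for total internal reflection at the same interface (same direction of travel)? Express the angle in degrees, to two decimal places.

From Brewster, n₂/n₁ = tan θ_B = tan 43.19° = 0.9387.
Then sin θ_c = n₂/n₁ = 0.9387, so θ_c = arcsin 0.9387 = 69.84°.

θ_c ≈ 69.84°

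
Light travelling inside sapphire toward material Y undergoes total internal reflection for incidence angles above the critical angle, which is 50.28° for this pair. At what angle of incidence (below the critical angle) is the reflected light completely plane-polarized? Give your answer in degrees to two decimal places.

θ_B ≈ 37.57°

At the critical angle sin θ_c = n₂/n₁, giving n₂/n₁ = sin 50.28° = 0.7692.
Then tan θ_B = n₂/n₁ = 0.7692, so θ_B = arctan 0.7692 = 37.57°.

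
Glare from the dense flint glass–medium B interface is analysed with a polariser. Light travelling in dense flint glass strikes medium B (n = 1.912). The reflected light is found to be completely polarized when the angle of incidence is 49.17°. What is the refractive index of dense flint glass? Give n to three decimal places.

Full polarization of the reflected beam means tan θ_B = n₂/n₁, where n₁ is the incident medium (dense flint glass).
n₁ = n₂ / tan θ_B = 1.912 / tan 49.17° = 1.652.

n ≈ 1.652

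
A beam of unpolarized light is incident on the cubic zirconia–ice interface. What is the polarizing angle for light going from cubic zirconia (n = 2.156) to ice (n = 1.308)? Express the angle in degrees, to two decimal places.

tan θ_B = n₂/n₁ = 1.308/2.156 = 0.6067.
θ_B = arctan(0.6067) = 31.24°.

θ_B ≈ 31.24°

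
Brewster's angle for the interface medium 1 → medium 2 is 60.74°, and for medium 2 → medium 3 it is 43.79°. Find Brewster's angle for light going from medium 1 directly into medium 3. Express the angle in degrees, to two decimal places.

tan θ_B(1→2) = n₂/n₁ = tan 60.74° = 1.7849.
tan θ_B(2→3) = n₃/n₂ = tan 43.79° = 0.9586.
Multiplying, n₃/n₁ = 1.7849 × 0.9586 = 1.7111, and θ_B(1→3) = arctan 1.7111 = 59.70°.

θ_B ≈ 59.70°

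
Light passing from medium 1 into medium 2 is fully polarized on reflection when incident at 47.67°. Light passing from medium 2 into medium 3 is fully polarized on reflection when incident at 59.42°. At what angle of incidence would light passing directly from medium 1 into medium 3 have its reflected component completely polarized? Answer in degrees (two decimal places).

θ_B ≈ 61.71°

tan θ_B(1→2) = n₂/n₁ = tan 47.67° = 1.0978.
tan θ_B(2→3) = n₃/n₂ = tan 59.42° = 1.6923.
So n₃/n₁ = (n₂/n₁)(n₃/n₂) = 1.0978 × 1.6923 = 1.8578.
θ_B(1→3) = arctan(1.8578) = 61.71°.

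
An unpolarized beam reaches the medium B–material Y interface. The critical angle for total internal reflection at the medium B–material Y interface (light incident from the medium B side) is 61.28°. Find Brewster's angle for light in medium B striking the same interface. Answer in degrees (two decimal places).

θ_B ≈ 41.25°

n₂/n₁ = sin θ_c = sin 61.28° = 0.8770.
tan θ_B equals the same ratio, so θ_B = arctan(0.8770) = 41.25°.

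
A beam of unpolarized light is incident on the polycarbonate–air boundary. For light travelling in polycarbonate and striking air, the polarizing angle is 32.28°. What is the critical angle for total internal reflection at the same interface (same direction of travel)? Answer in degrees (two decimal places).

θ_c ≈ 39.17°

n₂/n₁ = tan 32.28° = 0.6317; the critical angle satisfies sin θ_c = n₂/n₁.
θ_c = arcsin(0.6317) = 39.17°.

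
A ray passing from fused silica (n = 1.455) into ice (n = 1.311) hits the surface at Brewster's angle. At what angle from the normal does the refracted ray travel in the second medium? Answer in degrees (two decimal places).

θ_t ≈ 47.98°

First find Brewster's angle: tan θ_B = 1.311/1.455 = 0.9010, giving θ_B = 42.02°.
The refracted ray is perpendicular to the reflected ray, so θ_t = 90° − θ_B = 47.98°.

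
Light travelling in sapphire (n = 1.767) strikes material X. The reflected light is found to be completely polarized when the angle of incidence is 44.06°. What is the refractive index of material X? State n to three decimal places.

n ≈ 1.710

Full polarization of the reflected beam means tan θ_B = n₂/n₁, where n₁ is the incident medium (sapphire).
n₂ = n₁ tan θ_B = 1.767 × tan 44.06° = 1.710.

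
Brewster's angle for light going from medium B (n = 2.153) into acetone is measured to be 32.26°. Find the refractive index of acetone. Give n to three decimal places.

n ≈ 1.359

Full polarization of the reflected beam means tan θ_B = n₂/n₁, where n₁ is the incident medium (medium B).
n₂ = n₁ tan θ_B = 2.153 × tan 32.26° = 1.359.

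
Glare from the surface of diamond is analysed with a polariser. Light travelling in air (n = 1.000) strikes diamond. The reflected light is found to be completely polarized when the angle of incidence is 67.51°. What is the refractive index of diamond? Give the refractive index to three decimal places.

n ≈ 2.415

Brewster's law: tan θ_B = n₂/n₁ (light incident in air, refracted into diamond).
n₂ = n₁ tan θ_B = 1.000 × tan 67.51° = 2.415.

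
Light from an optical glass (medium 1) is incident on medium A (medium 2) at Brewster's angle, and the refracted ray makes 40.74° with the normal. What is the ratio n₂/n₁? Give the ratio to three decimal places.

n₂/n₁ ≈ 1.161

At Brewster incidence θ_B = 90° − θ_t = 90° − 40.74° = 49.26°.
Then n₂/n₁ = tan θ_B = tan 49.26° = 1.161.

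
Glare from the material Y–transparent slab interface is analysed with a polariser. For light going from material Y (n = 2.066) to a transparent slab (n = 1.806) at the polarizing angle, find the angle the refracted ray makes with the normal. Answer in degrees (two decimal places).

θ_t ≈ 48.84°

tan θ_B = n₂/n₁ = 1.806/2.066 = 0.8742, so θ_B = 41.16°.
At Brewster's angle the reflected and refracted rays are perpendicular, so θ_t = 90° − θ_B = 90° − 41.16° = 48.84°.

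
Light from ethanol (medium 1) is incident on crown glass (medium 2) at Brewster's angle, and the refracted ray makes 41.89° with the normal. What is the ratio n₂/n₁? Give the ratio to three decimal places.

θ_B + θ_t = 90°, so θ_B = 90° − 41.89° = 48.11°.
Then n₂/n₁ = tan θ_B = tan 48.11° = 1.115.

n₂/n₁ ≈ 1.115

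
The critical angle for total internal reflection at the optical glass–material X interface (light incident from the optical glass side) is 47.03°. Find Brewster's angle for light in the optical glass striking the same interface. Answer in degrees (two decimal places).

θ_B ≈ 36.19°

n₂/n₁ = sin θ_c = sin 47.03° = 0.7317.
tan θ_B equals the same ratio, so θ_B = arctan(0.7317) = 36.19°.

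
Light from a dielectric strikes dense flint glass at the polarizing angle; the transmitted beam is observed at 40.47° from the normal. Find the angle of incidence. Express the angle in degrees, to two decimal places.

θ_B ≈ 49.53°

At Brewster's angle the reflected and refracted rays are perpendicular, so θ_B + θ_t = 90°.
So θ_B = 90° − θ_t = 90° − 40.47° = 49.53°.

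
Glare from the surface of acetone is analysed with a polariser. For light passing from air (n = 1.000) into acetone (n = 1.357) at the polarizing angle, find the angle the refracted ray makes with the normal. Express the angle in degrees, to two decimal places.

θ_B = arctan(n₂/n₁) = arctan(1.357/1.000) = 53.61°.
The refracted ray is perpendicular to the reflected ray, so θ_t = 90° − θ_B = 36.39°.

θ_t ≈ 36.39°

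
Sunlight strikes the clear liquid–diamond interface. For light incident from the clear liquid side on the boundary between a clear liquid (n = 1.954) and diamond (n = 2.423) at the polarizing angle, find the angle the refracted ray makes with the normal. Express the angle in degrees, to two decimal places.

θ_t ≈ 38.88°

tan θ_B = n₂/n₁ = 2.423/1.954 = 1.2400, so θ_B = 51.12°.
At Brewster's angle the reflected and refracted rays are perpendicular, so θ_t = 90° − θ_B = 90° − 51.12° = 38.88°.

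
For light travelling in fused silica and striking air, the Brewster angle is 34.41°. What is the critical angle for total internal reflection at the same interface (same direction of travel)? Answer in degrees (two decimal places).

θ_c ≈ 43.23°

From Brewster, n₂/n₁ = tan θ_B = tan 34.41° = 0.6850.
Then sin θ_c = n₂/n₁ = 0.6850, so θ_c = arcsin 0.6850 = 43.23°.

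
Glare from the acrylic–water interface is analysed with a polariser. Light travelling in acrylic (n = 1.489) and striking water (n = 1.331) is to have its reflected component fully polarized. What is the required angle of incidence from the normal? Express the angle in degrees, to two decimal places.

θ_B ≈ 41.79°

At Brewster's angle the reflected and refracted rays are perpendicular, which with Snell's law gives tan θ_B = n₂/n₁.
Here n₂/n₁ = 1.331/1.489 = 0.8939, and Brewster's law gives tan θ_B = n₂/n₁.
So θ_B = arctan 0.8939 = 41.79°.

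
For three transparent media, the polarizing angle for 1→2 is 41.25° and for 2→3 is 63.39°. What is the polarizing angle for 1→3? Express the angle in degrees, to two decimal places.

Each Brewster angle gives a ratio: n₂/n₁ = tan 41.25° = 0.8770, n₃/n₂ = tan 63.39° = 1.9961.
So n₃/n₁ = (n₂/n₁)(n₃/n₂) = 0.8770 × 1.9961 = 1.7505.
θ_B(1→3) = arctan(1.7505) = 60.26°.

θ_B ≈ 60.26°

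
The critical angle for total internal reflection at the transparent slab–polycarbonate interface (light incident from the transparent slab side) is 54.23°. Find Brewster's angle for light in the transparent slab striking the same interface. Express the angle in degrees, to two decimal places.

At the critical angle sin θ_c = n₂/n₁, giving n₂/n₁ = sin 54.23° = 0.8114.
Then tan θ_B = n₂/n₁ = 0.8114, so θ_B = arctan 0.8114 = 39.05°.

θ_B ≈ 39.05°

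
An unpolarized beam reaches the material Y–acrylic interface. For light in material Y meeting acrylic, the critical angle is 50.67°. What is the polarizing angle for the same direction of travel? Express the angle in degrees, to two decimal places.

θ_B ≈ 37.72°

At the critical angle sin θ_c = n₂/n₁, giving n₂/n₁ = sin 50.67° = 0.7735.
Then tan θ_B = n₂/n₁ = 0.7735, so θ_B = arctan 0.7735 = 37.72°.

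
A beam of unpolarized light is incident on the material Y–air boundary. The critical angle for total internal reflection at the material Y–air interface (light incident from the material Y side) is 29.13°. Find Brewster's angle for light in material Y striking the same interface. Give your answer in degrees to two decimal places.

sin θ_c = n₂/n₁, so n₂/n₁ = sin 29.13° = 0.4868.
Brewster: tan θ_B = n₂/n₁ = 0.4868.
θ_B = arctan(0.4868) = 25.96°.

θ_B ≈ 25.96°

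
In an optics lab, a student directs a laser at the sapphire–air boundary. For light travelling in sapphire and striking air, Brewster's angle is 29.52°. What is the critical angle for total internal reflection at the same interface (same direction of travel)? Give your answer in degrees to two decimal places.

θ_c ≈ 34.49°

n₂/n₁ = tan 29.52° = 0.5662; the critical angle satisfies sin θ_c = n₂/n₁.
θ_c = arcsin(0.5662) = 34.49°.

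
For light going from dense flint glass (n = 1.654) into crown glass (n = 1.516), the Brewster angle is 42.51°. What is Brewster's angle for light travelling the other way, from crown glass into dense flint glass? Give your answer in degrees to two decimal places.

tan θ_B' = n₁/n₂ = 1/tan θ_B, so θ_B' = 90° − θ_B.
θ_B' = 90° − 42.51° = 47.49°.

θ_B' ≈ 47.49°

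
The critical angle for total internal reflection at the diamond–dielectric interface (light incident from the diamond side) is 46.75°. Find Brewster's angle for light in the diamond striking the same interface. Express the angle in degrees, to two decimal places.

θ_B ≈ 36.07°

At the critical angle sin θ_c = n₂/n₁, giving n₂/n₁ = sin 46.75° = 0.7284.
Then tan θ_B = n₂/n₁ = 0.7284, so θ_B = arctan 0.7284 = 36.07°.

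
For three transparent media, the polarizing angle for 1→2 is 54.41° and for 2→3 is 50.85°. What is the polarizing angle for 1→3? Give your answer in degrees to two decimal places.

θ_B ≈ 59.77°

Each Brewster angle gives a ratio: n₂/n₁ = tan 54.41° = 1.3973, n₃/n₂ = tan 50.85° = 1.2283.
Multiplying, n₃/n₁ = 1.3973 × 1.2283 = 1.7163, and θ_B(1→3) = arctan 1.7163 = 59.77°.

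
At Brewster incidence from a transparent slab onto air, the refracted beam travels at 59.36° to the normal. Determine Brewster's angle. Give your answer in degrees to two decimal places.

Since the reflected and refracted rays are at right angles at the polarizing angle, θ_B + θ_t = 90°.
So θ_B = 90° − θ_t = 90° − 59.36° = 30.64°.

θ_B ≈ 30.64°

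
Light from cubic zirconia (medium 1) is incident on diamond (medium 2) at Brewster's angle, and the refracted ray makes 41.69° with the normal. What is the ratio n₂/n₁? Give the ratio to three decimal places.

n₂/n₁ ≈ 1.123

θ_B + θ_t = 90°, so θ_B = 90° − 41.69° = 48.31°.
tan θ_B = n₂/n₁, so n₂/n₁ = tan 48.31° = 1.123.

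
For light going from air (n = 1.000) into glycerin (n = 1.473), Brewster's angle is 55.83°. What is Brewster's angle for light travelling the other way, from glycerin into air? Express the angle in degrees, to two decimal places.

θ_B' ≈ 34.17°

Reversing the direction swaps n₁ and n₂, so tan θ_B' = 1/tan θ_B and θ_B' = 90° − θ_B.
Hence θ_B' = 90° − 55.83° = 34.17°.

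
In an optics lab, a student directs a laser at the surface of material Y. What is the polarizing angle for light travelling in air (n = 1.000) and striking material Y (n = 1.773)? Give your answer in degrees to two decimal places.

Here n₂/n₁ = 1.773/1.000 = 1.7730, and Brewster's law gives tan θ_B = n₂/n₁.
So θ_B = arctan 1.7730 = 60.58°.

θ_B ≈ 60.58°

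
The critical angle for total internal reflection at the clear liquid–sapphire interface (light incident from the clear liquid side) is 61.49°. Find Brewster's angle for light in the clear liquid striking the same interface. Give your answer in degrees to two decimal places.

sin θ_c = n₂/n₁, so n₂/n₁ = sin 61.49° = 0.8787.
Brewster: tan θ_B = n₂/n₁ = 0.8787.
θ_B = arctan(0.8787) = 41.31°.

θ_B ≈ 41.31°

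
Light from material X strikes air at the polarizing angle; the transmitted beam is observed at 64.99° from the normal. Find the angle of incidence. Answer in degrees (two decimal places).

Since the reflected and refracted rays are at right angles at the polarizing angle, θ_B + θ_t = 90°.
So θ_B = 90° − θ_t = 90° − 64.99° = 25.01°.

θ_B ≈ 25.01°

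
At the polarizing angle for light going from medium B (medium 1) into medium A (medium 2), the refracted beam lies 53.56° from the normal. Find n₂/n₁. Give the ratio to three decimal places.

At Brewster incidence θ_B = 90° − θ_t = 90° − 53.56° = 36.44°.
tan θ_B = n₂/n₁, so n₂/n₁ = tan 36.44° = 0.738.

n₂/n₁ ≈ 0.738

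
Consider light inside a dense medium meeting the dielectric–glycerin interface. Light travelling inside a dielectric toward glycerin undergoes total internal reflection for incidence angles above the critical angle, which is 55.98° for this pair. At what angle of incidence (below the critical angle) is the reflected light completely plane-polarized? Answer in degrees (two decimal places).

θ_B ≈ 39.65°

At the critical angle sin θ_c = n₂/n₁, giving n₂/n₁ = sin 55.98° = 0.8288.
Then tan θ_B = n₂/n₁ = 0.8288, so θ_B = arctan 0.8288 = 39.65°.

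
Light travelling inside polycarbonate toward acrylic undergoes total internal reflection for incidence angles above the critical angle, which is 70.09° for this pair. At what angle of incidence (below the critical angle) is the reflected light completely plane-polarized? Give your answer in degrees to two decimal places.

θ_B ≈ 43.24°

sin θ_c = n₂/n₁, so n₂/n₁ = sin 70.09° = 0.9402.
Brewster: tan θ_B = n₂/n₁ = 0.9402.
θ_B = arctan(0.9402) = 43.24°.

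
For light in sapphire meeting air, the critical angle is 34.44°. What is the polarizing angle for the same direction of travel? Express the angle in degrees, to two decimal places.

At the critical angle sin θ_c = n₂/n₁, giving n₂/n₁ = sin 34.44° = 0.5655.
Then tan θ_B = n₂/n₁ = 0.5655, so θ_B = arctan 0.5655 = 29.49°.

θ_B ≈ 29.49°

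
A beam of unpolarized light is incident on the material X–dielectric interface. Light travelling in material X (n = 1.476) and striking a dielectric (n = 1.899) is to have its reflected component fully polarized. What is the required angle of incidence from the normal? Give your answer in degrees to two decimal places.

θ_B ≈ 52.14°

At Brewster's angle the reflected and refracted rays are perpendicular, which with Snell's law gives tan θ_B = n₂/n₁.
Here n₂/n₁ = 1.899/1.476 = 1.2866, and Brewster's law gives tan θ_B = n₂/n₁.
So θ_B = arctan 1.2866 = 52.14°.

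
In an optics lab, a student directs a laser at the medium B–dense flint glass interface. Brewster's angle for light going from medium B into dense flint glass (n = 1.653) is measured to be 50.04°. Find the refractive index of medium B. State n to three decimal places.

n ≈ 1.385

At Brewster's angle, tan θ_B = n₂/n₁ with n₁ on the incident side (medium B) and n₂ on the transmitted side (dense flint glass).
n₁ = n₂ / tan θ_B = 1.653 / tan 50.04° = 1.385.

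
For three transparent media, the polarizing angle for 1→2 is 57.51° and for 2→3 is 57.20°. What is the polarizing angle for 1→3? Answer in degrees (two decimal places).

θ_B ≈ 67.69°

Each Brewster angle gives a ratio: n₂/n₁ = tan 57.51° = 1.5703, n₃/n₂ = tan 57.20° = 1.5517.
So n₃/n₁ = (n₂/n₁)(n₃/n₂) = 1.5703 × 1.5517 = 2.4366.
θ_B(1→3) = arctan(2.4366) = 67.69°.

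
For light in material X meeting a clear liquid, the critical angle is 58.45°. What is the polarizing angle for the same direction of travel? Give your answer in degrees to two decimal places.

θ_B ≈ 40.44°

n₂/n₁ = sin θ_c = sin 58.45° = 0.8522.
tan θ_B equals the same ratio, so θ_B = arctan(0.8522) = 40.44°.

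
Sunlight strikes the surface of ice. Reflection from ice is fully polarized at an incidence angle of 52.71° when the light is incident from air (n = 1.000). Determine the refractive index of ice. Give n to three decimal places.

n ≈ 1.313

At Brewster's angle, tan θ_B = n₂/n₁ with n₁ on the incident side (air) and n₂ on the transmitted side (ice).
n₂ = n₁ tan θ_B = 1.000 × tan 52.71° = 1.313.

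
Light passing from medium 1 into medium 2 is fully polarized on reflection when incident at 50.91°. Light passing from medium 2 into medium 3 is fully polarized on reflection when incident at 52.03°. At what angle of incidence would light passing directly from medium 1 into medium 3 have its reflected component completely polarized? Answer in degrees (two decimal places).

tan θ_B(1→2) = n₂/n₁ = tan 50.91° = 1.2309.
tan θ_B(2→3) = n₃/n₂ = tan 52.03° = 1.2813.
Multiplying, n₃/n₁ = 1.2309 × 1.2813 = 1.5772, and θ_B(1→3) = arctan 1.5772 = 57.62°.

θ_B ≈ 57.62°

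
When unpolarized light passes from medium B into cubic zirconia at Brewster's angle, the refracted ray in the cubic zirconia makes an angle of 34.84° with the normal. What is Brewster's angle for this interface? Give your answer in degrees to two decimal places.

θ_B ≈ 55.16°

Since the reflected and refracted rays are at right angles at the polarizing angle, θ_B + θ_t = 90°.
θ_B = 90° − 34.84° = 55.16°.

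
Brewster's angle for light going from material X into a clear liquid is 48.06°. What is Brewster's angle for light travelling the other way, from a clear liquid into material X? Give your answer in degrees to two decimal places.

θ_B' ≈ 41.94°

The two Brewster angles are complementary: θ_B' = 90° − θ_B = 90° − 48.06° = 41.94°.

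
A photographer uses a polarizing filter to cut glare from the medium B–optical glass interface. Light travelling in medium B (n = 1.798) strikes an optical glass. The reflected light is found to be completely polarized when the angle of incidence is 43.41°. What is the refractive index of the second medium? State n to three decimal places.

n ≈ 1.701

Brewster's law: tan θ_B = n₂/n₁ (light incident in medium B, refracted into an optical glass).
n₂ = n₁ tan θ_B = 1.798 × tan 43.41° = 1.701.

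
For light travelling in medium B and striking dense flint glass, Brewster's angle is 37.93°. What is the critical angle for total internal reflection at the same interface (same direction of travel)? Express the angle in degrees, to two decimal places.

θ_c ≈ 51.20°

n₂/n₁ = tan 37.93° = 0.7793; the critical angle satisfies sin θ_c = n₂/n₁.
θ_c = arcsin(0.7793) = 51.20°.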